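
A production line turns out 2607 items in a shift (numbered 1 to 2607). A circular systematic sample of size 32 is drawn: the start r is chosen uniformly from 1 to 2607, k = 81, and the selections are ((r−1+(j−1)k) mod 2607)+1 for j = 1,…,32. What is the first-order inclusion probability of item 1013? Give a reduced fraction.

32/2607

For each position j, as r ranges over 1…2607 the j-th selection hits every item exactly once, so item 1013 is selected for exactly 32 of the 2607 starts.
Inclusion probability = 32/2607.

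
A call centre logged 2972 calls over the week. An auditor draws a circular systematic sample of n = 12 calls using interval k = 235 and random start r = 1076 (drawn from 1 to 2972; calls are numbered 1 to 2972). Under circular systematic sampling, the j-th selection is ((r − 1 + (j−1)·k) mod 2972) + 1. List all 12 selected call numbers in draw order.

1076, 1311, 1546, 1781, 2016, 2251, 2486, 2721, 2956, 219, 454, 689

Selection 1: 1076
Selection 2: 1076 + 235 = 1311
Selection 3: 1311 + 235 = 1546
Selection 4: 1546 + 235 = 1781
Selection 5: 1781 + 235 = 2016
Selection 6: 2016 + 235 = 2251
Selection 7: 2251 + 235 = 2486
Selection 8: 2486 + 235 = 2721
Selection 9: 2721 + 235 = 2956
Selection 10: 2956 + 235 = 3191 → 3191 − 2972 = 219
Selection 11: 219 + 235 = 454
Selection 12: 454 + 235 = 689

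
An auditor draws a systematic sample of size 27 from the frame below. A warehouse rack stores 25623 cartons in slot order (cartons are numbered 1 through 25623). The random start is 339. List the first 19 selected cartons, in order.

339, 1288, 2237, 3186, 4135, 5084, 6033, 6982, 7931, 8880, 9829, 10778, 11727, 12676, 13625, 14574, 15523, 16472, 17421

k = N/n = 25623/27 = 949
carton 1: 339
carton 2: 339 + 949 = 1288
carton 3: 1288 + 949 = 2237
carton 4: 2237 + 949 = 3186
carton 5: 3186 + 949 = 4135
carton 6: 4135 + 949 = 5084
carton 7: 5084 + 949 = 6033
carton 8: 6033 + 949 = 6982
carton 9: 6982 + 949 = 7931
carton 10: 7931 + 949 = 8880
carton 11: 8880 + 949 = 9829
carton 12: 9829 + 949 = 10778
carton 13: 10778 + 949 = 11727
carton 14: 11727 + 949 = 12676
carton 15: 12676 + 949 = 13625
carton 16: 13625 + 949 = 14574
carton 17: 14574 + 949 = 15523
carton 18: 15523 + 949 = 16472
carton 19: 16472 + 949 = 17421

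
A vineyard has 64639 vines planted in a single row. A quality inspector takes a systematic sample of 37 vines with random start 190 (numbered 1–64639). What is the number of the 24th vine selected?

40371

k = 64639/37 = 1747
24th selection = r + (24−1)·k = 190 + 23×1747 = 190 + 40181 = 40371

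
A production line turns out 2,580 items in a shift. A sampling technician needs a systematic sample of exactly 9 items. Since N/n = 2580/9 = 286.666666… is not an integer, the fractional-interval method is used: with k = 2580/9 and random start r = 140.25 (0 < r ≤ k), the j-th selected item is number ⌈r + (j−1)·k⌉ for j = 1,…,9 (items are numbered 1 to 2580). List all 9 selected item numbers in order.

141, 427, 714, 1001, 1287, 1574, 1861, 2147, 2434

j=1: r + 0k = 140.25 → ⌈·⌉ = 141
j=2: r + 1k = 426.916666… → ⌈·⌉ = 427
j=3: r + 2k = 713.583333… → ⌈·⌉ = 714
j=4: r + 3k = 1000.25 → ⌈·⌉ = 1001
j=5: r + 4k = 1286.916666… → ⌈·⌉ = 1287
j=6: r + 5k = 1573.583333… → ⌈·⌉ = 1574
j=7: r + 6k = 1860.25 → ⌈·⌉ = 1861
j=8: r + 7k = 2146.916666… → ⌈·⌉ = 2147
j=9: r + 8k = 2433.583333… → ⌈·⌉ = 2434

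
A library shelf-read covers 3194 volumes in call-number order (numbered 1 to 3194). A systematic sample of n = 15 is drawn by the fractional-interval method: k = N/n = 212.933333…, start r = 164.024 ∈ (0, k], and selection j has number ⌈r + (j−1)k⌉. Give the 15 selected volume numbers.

165, 377, 590, 803, 1016, 1229, 1442, 1655, 1868, 2081, 2294, 2507, 2720, 2933, 3146

j=1: r + 0k = 164.024 → ⌈·⌉ = 165
j=2: r + 1k = 376.957333… → ⌈·⌉ = 377
j=3: r + 2k = 589.890666… → ⌈·⌉ = 590
j=4: r + 3k = 802.824 → ⌈·⌉ = 803
j=5: r + 4k = 1015.757333… → ⌈·⌉ = 1016
j=6: r + 5k = 1228.690666… → ⌈·⌉ = 1229
j=7: r + 6k = 1441.624 → ⌈·⌉ = 1442
j=8: r + 7k = 1654.557333… → ⌈·⌉ = 1655
j=9: r + 8k = 1867.490666… → ⌈·⌉ = 1868
j=10: r + 9k = 2080.424 → ⌈·⌉ = 2081
j=11: r + 10k = 2293.357333… → ⌈·⌉ = 2294
j=12: r + 11k = 2506.290666… → ⌈·⌉ = 2507
j=13: r + 12k = 2719.224 → ⌈·⌉ = 2720
j=14: r + 13k = 2932.157333… → ⌈·⌉ = 2933
j=15: r + 14k = 3145.090666… → ⌈·⌉ = 3146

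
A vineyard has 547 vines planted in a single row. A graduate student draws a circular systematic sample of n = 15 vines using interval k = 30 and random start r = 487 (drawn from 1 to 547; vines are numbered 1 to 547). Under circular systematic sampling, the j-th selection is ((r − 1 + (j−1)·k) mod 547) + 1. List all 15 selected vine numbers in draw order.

Selection 1: 487
Selection 2: 487 + 30 = 517
Selection 3: 517 + 30 = 547
Selection 4: 547 + 30 = 577 → 577 − 547 = 30
Selection 5: 30 + 30 = 60
Selection 6: 60 + 30 = 90
Selection 7: 90 + 30 = 120
Selection 8: 120 + 30 = 150
Selection 9: 150 + 30 = 180
Selection 10: 180 + 30 = 210
Selection 11: 210 + 30 = 240
Selection 12: 240 + 30 = 270
Selection 13: 270 + 30 = 300
Selection 14: 300 + 30 = 330
Selection 15: 330 + 30 = 360

487, 517, 547, 30, 60, 90, 120, 150, 180, 210, 240, 270, 300, 330, 360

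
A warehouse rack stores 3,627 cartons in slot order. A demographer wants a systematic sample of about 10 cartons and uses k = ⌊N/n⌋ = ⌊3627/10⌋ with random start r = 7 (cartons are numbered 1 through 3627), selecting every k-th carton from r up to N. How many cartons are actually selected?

11

k = ⌊3627/10⌋ = 362
Achieved size = ⌊(3627 − 7)/362⌋ + 1 = ⌊3620/362⌋ + 1 = 10 + 1 = 11
(last selection: 7 + 10×362 = 3627 ≤ 3627; next would be 3989 > 3627)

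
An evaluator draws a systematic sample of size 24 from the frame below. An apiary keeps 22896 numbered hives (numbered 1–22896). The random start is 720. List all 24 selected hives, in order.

k = N/n = 22896/24 = 954
hive 1: 720
hive 2: 720 + 954 = 1674
hive 3: 1674 + 954 = 2628
hive 4: 2628 + 954 = 3582
hive 5: 3582 + 954 = 4536
hive 6: 4536 + 954 = 5490
hive 7: 5490 + 954 = 6444
hive 8: 6444 + 954 = 7398
hive 9: 7398 + 954 = 8352
hive 10: 8352 + 954 = 9306
hive 11: 9306 + 954 = 10260
hive 12: 10260 + 954 = 11214
hive 13: 11214 + 954 = 12168
hive 14: 12168 + 954 = 13122
hive 15: 13122 + 954 = 14076
hive 16: 14076 + 954 = 15030
hive 17: 15030 + 954 = 15984
hive 18: 15984 + 954 = 16938
hive 19: 16938 + 954 = 17892
hive 20: 17892 + 954 = 18846
hive 21: 18846 + 954 = 19800
hive 22: 19800 + 954 = 20754
hive 23: 20754 + 954 = 21708
hive 24: 21708 + 954 = 22662

720, 1674, 2628, 3582, 4536, 5490, 6444, 7398, 8352, 9306, 10260, 11214, 12168, 13122, 14076, 15030, 15984, 16938, 17892, 18846, 19800, 20754, 21708, 22662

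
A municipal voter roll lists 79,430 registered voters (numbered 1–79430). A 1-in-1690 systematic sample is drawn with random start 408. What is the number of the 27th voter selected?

k = 1690
27th selection = r + (27−1)·k = 408 + 26×1690 = 408 + 43940 = 44348

44348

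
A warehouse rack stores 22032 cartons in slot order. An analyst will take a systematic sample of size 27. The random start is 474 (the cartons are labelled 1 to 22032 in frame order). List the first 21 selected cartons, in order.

474, 1290, 2106, 2922, 3738, 4554, 5370, 6186, 7002, 7818, 8634, 9450, 10266, 11082, 11898, 12714, 13530, 14346, 15162, 15978, 16794

k = N/n = 22032/27 = 816
carton 1: 474
carton 2: 474 + 816 = 1290
carton 3: 1290 + 816 = 2106
carton 4: 2106 + 816 = 2922
carton 5: 2922 + 816 = 3738
carton 6: 3738 + 816 = 4554
carton 7: 4554 + 816 = 5370
carton 8: 5370 + 816 = 6186
carton 9: 6186 + 816 = 7002
carton 10: 7002 + 816 = 7818
carton 11: 7818 + 816 = 8634
carton 12: 8634 + 816 = 9450
carton 13: 9450 + 816 = 10266
carton 14: 10266 + 816 = 11082
carton 15: 11082 + 816 = 11898
carton 16: 11898 + 816 = 12714
carton 17: 12714 + 816 = 13530
carton 18: 13530 + 816 = 14346
carton 19: 14346 + 816 = 15162
carton 20: 15162 + 816 = 15978
carton 21: 15978 + 816 = 16794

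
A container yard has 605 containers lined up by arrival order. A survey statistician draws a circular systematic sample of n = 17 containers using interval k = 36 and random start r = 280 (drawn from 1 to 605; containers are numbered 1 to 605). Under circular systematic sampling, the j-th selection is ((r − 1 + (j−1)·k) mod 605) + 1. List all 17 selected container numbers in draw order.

280, 316, 352, 388, 424, 460, 496, 532, 568, 604, 35, 71, 107, 143, 179, 215, 251

Selection 1: 280
Selection 2: 280 + 36 = 316
Selection 3: 316 + 36 = 352
Selection 4: 352 + 36 = 388
Selection 5: 388 + 36 = 424
Selection 6: 424 + 36 = 460
Selection 7: 460 + 36 = 496
Selection 8: 496 + 36 = 532
Selection 9: 532 + 36 = 568
Selection 10: 568 + 36 = 604
Selection 11: 604 + 36 = 640 → 640 − 605 = 35
Selection 12: 35 + 36 = 71
Selection 13: 71 + 36 = 107
Selection 14: 107 + 36 = 143
Selection 15: 143 + 36 = 179
Selection 16: 179 + 36 = 215
Selection 17: 215 + 36 = 251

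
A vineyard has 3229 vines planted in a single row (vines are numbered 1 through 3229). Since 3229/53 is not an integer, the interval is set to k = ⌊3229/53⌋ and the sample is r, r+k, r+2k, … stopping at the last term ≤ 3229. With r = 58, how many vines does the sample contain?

k = ⌊3229/53⌋ = 60
Achieved size = ⌊(3229 − 58)/60⌋ + 1 = ⌊3171/60⌋ + 1 = 52 + 1 = 53
(last selection: 58 + 52×60 = 3178 ≤ 3229; next would be 3238 > 3229)

53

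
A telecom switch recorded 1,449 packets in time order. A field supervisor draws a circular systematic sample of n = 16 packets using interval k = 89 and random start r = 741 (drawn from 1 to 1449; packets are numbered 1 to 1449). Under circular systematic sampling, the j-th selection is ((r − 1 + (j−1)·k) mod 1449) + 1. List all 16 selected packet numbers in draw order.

741, 830, 919, 1008, 1097, 1186, 1275, 1364, 4, 93, 182, 271, 360, 449, 538, 627

Selection 1: 741
Selection 2: 741 + 89 = 830
Selection 3: 830 + 89 = 919
Selection 4: 919 + 89 = 1008
Selection 5: 1008 + 89 = 1097
Selection 6: 1097 + 89 = 1186
Selection 7: 1186 + 89 = 1275
Selection 8: 1275 + 89 = 1364
Selection 9: 1364 + 89 = 1453 → 1453 − 1449 = 4
Selection 10: 4 + 89 = 93
Selection 11: 93 + 89 = 182
Selection 12: 182 + 89 = 271
Selection 13: 271 + 89 = 360
Selection 14: 360 + 89 = 449
Selection 15: 449 + 89 = 538
Selection 16: 538 + 89 = 627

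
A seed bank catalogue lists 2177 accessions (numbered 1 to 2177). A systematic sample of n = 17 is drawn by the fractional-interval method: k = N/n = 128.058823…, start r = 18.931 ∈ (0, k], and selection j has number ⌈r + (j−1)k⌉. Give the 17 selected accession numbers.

j=1: r + 0k = 18.931 → ⌈·⌉ = 19
j=2: r + 1k = 146.989823… → ⌈·⌉ = 147
j=3: r + 2k = 275.048647… → ⌈·⌉ = 276
j=4: r + 3k = 403.107470… → ⌈·⌉ = 404
j=5: r + 4k = 531.166294… → ⌈·⌉ = 532
j=6: r + 5k = 659.225117… → ⌈·⌉ = 660
j=7: r + 6k = 787.283941… → ⌈·⌉ = 788
j=8: r + 7k = 915.342764… → ⌈·⌉ = 916
j=9: r + 8k = 1043.401588… → ⌈·⌉ = 1044
j=10: r + 9k = 1171.460411… → ⌈·⌉ = 1172
j=11: r + 10k = 1299.519235… → ⌈·⌉ = 1300
j=12: r + 11k = 1427.578058… → ⌈·⌉ = 1428
j=13: r + 12k = 1555.636882… → ⌈·⌉ = 1556
j=14: r + 13k = 1683.695705… → ⌈·⌉ = 1684
j=15: r + 14k = 1811.754529… → ⌈·⌉ = 1812
j=16: r + 15k = 1939.813352… → ⌈·⌉ = 1940
j=17: r + 16k = 2067.872176… → ⌈·⌉ = 2068

19, 147, 276, 404, 532, 660, 788, 916, 1044, 1172, 1300, 1428, 1556, 1684, 1812, 1940, 2068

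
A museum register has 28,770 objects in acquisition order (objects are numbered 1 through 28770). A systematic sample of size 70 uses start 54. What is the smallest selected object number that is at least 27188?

27591

k = 28770/70 = 411
Steps past start: ⌈(27188 − 54)/411⌉ = ⌈27134/411⌉ = 67
Selected object: 54 + 67×411 = 27591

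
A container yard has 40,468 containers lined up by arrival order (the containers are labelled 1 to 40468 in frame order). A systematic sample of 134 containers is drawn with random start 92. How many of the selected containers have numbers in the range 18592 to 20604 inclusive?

k = 40468/134 = 302
First selection ≥ 18592: 92 + ⌈(18592−92)/302⌉·302 = 92 + 62×302 = 18816
Last selection ≤ 20604: 92 + ⌊(20604−92)/302⌋·302 = 92 + 67×302 = 20326
Count = 67 − 62 + 1 = 6

6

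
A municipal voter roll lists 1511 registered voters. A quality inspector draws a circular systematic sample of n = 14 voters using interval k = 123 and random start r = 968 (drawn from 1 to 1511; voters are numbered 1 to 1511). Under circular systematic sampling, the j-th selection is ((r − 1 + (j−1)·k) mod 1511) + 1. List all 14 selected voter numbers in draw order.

Selection 1: 968
Selection 2: 968 + 123 = 1091
Selection 3: 1091 + 123 = 1214
Selection 4: 1214 + 123 = 1337
Selection 5: 1337 + 123 = 1460
Selection 6: 1460 + 123 = 1583 → 1583 − 1511 = 72
Selection 7: 72 + 123 = 195
Selection 8: 195 + 123 = 318
Selection 9: 318 + 123 = 441
Selection 10: 441 + 123 = 564
Selection 11: 564 + 123 = 687
Selection 12: 687 + 123 = 810
Selection 13: 810 + 123 = 933
Selection 14: 933 + 123 = 1056

968, 1091, 1214, 1337, 1460, 72, 195, 318, 441, 564, 687, 810, 933, 1056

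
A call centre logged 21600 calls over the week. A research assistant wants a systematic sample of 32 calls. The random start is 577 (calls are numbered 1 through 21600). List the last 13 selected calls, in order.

k = N/n = 21600/32 = 675
20th selection = 577 + 19×675 = 13402
21st: 13402 + 675 = 14077
22nd: 14077 + 675 = 14752
23rd: 14752 + 675 = 15427
24th: 15427 + 675 = 16102
25th: 16102 + 675 = 16777
26th: 16777 + 675 = 17452
27th: 17452 + 675 = 18127
28th: 18127 + 675 = 18802
29th: 18802 + 675 = 19477
30th: 19477 + 675 = 20152
31st: 20152 + 675 = 20827
32nd: 20827 + 675 = 21502

13402, 14077, 14752, 15427, 16102, 16777, 17452, 18127, 18802, 19477, 20152, 20827, 21502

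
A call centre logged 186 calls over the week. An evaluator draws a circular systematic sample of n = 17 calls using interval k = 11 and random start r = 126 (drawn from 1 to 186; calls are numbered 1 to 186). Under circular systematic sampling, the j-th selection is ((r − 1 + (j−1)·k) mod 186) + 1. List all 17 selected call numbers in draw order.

126, 137, 148, 159, 170, 181, 6, 17, 28, 39, 50, 61, 72, 83, 94, 105, 116

Selection 1: 126
Selection 2: 126 + 11 = 137
Selection 3: 137 + 11 = 148
Selection 4: 148 + 11 = 159
Selection 5: 159 + 11 = 170
Selection 6: 170 + 11 = 181
Selection 7: 181 + 11 = 192 → 192 − 186 = 6
Selection 8: 6 + 11 = 17
Selection 9: 17 + 11 = 28
Selection 10: 28 + 11 = 39
Selection 11: 39 + 11 = 50
Selection 12: 50 + 11 = 61
Selection 13: 61 + 11 = 72
Selection 14: 72 + 11 = 83
Selection 15: 83 + 11 = 94
Selection 16: 94 + 11 = 105
Selection 17: 105 + 11 = 116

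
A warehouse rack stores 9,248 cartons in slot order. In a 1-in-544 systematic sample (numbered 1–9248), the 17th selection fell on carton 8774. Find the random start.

70

k = 544
r = 8774 − (17−1)×544 = 8774 − 8704 = 70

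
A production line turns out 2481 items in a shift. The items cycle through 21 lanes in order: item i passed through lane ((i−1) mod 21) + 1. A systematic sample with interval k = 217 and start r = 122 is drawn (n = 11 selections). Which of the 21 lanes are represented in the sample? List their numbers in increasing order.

3, 10, 17

Consecutive selections differ by k = 217, so their lane numbers differ by 217 mod 21 = 7.
gcd(217, 21) = 7, so the sample visits 21/7 = 3 distinct residues mod 21.
Start 122 is lane 17; the lanes hit are 3, 10, 17.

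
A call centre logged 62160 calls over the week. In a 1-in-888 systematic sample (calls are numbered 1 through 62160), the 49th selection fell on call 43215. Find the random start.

591

k = 888
r = 43215 − (49−1)×888 = 43215 − 42624 = 591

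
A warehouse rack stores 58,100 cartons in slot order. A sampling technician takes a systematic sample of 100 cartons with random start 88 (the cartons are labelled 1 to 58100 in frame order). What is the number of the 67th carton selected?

k = 58100/100 = 581
67th selection = r + (67−1)·k = 88 + 66×581 = 88 + 38346 = 38434

38434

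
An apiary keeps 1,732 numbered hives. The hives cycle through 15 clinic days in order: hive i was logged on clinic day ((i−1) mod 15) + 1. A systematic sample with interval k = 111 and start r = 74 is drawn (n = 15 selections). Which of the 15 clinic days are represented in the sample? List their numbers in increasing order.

2, 5, 8, 11, 14

Consecutive selections differ by k = 111, so their clinic day numbers differ by 111 mod 15 = 6.
gcd(111, 15) = 3, so the sample visits 15/3 = 5 distinct residues mod 15.
Start 74 is clinic day 14; the clinic days hit are 2, 5, 8, 11, 14.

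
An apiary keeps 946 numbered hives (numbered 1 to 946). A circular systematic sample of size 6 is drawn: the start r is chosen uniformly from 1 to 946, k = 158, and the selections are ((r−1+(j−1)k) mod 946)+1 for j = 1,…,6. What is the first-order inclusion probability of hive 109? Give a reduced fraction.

3/473

For each position j, as r ranges over 1…946 the j-th selection hits every hive exactly once, so hive 109 is selected for exactly 6 of the 946 starts.
Inclusion probability = 6/946 = 3/473.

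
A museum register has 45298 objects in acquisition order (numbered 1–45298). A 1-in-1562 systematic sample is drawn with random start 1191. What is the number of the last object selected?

44927

k = 1562
29th selection = r + (29−1)·k = 1191 + 28×1562 = 1191 + 43736 = 44927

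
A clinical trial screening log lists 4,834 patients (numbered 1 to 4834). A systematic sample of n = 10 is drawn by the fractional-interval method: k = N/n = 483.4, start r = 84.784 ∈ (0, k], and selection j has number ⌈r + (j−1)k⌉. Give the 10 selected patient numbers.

j=1: r + 0k = 84.784 → ⌈·⌉ = 85
j=2: r + 1k = 568.184 → ⌈·⌉ = 569
j=3: r + 2k = 1051.584 → ⌈·⌉ = 1052
j=4: r + 3k = 1534.984 → ⌈·⌉ = 1535
j=5: r + 4k = 2018.384 → ⌈·⌉ = 2019
j=6: r + 5k = 2501.784 → ⌈·⌉ = 2502
j=7: r + 6k = 2985.184 → ⌈·⌉ = 2986
j=8: r + 7k = 3468.584 → ⌈·⌉ = 3469
j=9: r + 8k = 3951.984 → ⌈·⌉ = 3952
j=10: r + 9k = 4435.384 → ⌈·⌉ = 4436

85, 569, 1052, 1535, 2019, 2502, 2986, 3469, 3952, 4436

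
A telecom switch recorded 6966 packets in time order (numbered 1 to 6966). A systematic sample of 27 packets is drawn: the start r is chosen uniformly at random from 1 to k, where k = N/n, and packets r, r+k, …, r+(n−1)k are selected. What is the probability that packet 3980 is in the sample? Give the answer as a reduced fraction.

k = 6966/27 = 258.
Packet 3980 is selected iff r ≡ 3980 (mod 258); exactly one such r in {1,…,258}.
Inclusion probability = 1/258.

1/258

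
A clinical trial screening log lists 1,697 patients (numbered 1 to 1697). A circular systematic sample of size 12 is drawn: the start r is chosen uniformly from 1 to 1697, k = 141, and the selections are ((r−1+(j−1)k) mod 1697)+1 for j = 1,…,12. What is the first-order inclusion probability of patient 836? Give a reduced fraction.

12/1697

For each position j, as r ranges over 1…1697 the j-th selection hits every patient exactly once, so patient 836 is selected for exactly 12 of the 1697 starts.
Inclusion probability = 12/1697.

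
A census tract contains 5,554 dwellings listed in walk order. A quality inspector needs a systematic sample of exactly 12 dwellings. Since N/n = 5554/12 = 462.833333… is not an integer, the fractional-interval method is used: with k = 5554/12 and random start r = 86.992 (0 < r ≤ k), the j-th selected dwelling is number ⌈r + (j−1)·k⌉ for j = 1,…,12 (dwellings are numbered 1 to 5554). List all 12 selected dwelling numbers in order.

j=1: r + 0k = 86.992 → ⌈·⌉ = 87
j=2: r + 1k = 549.825333… → ⌈·⌉ = 550
j=3: r + 2k = 1012.658666… → ⌈·⌉ = 1013
j=4: r + 3k = 1475.492 → ⌈·⌉ = 1476
j=5: r + 4k = 1938.325333… → ⌈·⌉ = 1939
j=6: r + 5k = 2401.158666… → ⌈·⌉ = 2402
j=7: r + 6k = 2863.992 → ⌈·⌉ = 2864
j=8: r + 7k = 3326.825333… → ⌈·⌉ = 3327
j=9: r + 8k = 3789.658666… → ⌈·⌉ = 3790
j=10: r + 9k = 4252.492 → ⌈·⌉ = 4253
j=11: r + 10k = 4715.325333… → ⌈·⌉ = 4716
j=12: r + 11k = 5178.158666… → ⌈·⌉ = 5179

87, 550, 1013, 1476, 1939, 2402, 2864, 3327, 3790, 4253, 4716, 5179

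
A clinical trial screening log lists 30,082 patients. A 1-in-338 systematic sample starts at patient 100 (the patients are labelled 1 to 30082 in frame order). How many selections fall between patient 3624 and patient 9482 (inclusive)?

17

k = 338
First selection ≥ 3624: 100 + ⌈(3624−100)/338⌉·338 = 100 + 11×338 = 3818
Last selection ≤ 9482: 100 + ⌊(9482−100)/338⌋·338 = 100 + 27×338 = 9226
Count = 27 − 11 + 1 = 17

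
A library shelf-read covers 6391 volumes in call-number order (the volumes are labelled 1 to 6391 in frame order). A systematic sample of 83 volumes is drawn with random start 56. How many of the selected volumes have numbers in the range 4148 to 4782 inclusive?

k = 6391/83 = 77
First selection ≥ 4148: 56 + ⌈(4148−56)/77⌉·77 = 56 + 54×77 = 4214
Last selection ≤ 4782: 56 + ⌊(4782−56)/77⌋·77 = 56 + 61×77 = 4753
Count = 61 − 54 + 1 = 8

8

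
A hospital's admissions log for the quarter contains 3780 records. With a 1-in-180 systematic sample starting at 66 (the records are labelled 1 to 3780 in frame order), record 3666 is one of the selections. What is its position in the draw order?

21

k = 180
position = (3666 − 66)/180 + 1 = 3600/180 + 1 = 20 + 1 = 21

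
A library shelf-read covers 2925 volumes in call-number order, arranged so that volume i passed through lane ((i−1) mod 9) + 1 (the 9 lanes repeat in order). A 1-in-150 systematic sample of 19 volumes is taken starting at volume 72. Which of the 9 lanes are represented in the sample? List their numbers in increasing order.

Consecutive selections differ by k = 150, so their lane numbers differ by 150 mod 9 = 6.
gcd(150, 9) = 3, so the sample visits 9/3 = 3 distinct residues mod 9.
Start 72 is lane 9; the lanes hit are 3, 6, 9.

3, 6, 9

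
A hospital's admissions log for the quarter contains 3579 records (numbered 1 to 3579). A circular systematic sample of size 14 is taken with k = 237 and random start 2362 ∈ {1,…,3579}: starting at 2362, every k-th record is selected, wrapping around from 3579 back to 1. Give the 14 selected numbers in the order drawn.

2362, 2599, 2836, 3073, 3310, 3547, 205, 442, 679, 916, 1153, 1390, 1627, 1864

Selection 1: 2362
Selection 2: 2362 + 237 = 2599
Selection 3: 2599 + 237 = 2836
Selection 4: 2836 + 237 = 3073
Selection 5: 3073 + 237 = 3310
Selection 6: 3310 + 237 = 3547
Selection 7: 3547 + 237 = 3784 → 3784 − 3579 = 205
Selection 8: 205 + 237 = 442
Selection 9: 442 + 237 = 679
Selection 10: 679 + 237 = 916
Selection 11: 916 + 237 = 1153
Selection 12: 1153 + 237 = 1390
Selection 13: 1390 + 237 = 1627
Selection 14: 1627 + 237 = 1864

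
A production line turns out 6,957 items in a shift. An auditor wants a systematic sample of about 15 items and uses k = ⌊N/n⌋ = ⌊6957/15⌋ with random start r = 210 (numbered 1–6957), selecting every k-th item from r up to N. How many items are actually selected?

15

k = ⌊6957/15⌋ = 463
Achieved size = ⌊(6957 − 210)/463⌋ + 1 = ⌊6747/463⌋ + 1 = 14 + 1 = 15
(last selection: 210 + 14×463 = 6692 ≤ 6957; next would be 7155 > 6957)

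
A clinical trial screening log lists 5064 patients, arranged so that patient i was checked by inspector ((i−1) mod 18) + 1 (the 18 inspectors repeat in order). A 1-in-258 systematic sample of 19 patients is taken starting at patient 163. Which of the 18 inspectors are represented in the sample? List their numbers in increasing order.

Consecutive selections differ by k = 258, so their inspector numbers differ by 258 mod 18 = 6.
gcd(258, 18) = 6, so the sample visits 18/6 = 3 distinct residues mod 18.
Start 163 is inspector 1; the inspectors hit are 1, 7, 13.

1, 7, 13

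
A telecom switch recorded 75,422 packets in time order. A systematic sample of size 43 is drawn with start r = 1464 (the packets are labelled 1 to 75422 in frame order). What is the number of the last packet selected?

k = 75422/43 = 1754
43rd selection = r + (43−1)·k = 1464 + 42×1754 = 1464 + 73668 = 75132

75132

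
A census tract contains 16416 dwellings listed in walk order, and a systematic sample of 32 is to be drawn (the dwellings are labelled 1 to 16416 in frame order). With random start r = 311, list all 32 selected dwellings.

311, 824, 1337, 1850, 2363, 2876, 3389, 3902, 4415, 4928, 5441, 5954, 6467, 6980, 7493, 8006, 8519, 9032, 9545, 10058, 10571, 11084, 11597, 12110, 12623, 13136, 13649, 14162, 14675, 15188, 15701, 16214

k = N/n = 16416/32 = 513
dwelling 1: 311
dwelling 2: 311 + 513 = 824
dwelling 3: 824 + 513 = 1337
dwelling 4: 1337 + 513 = 1850
dwelling 5: 1850 + 513 = 2363
dwelling 6: 2363 + 513 = 2876
dwelling 7: 2876 + 513 = 3389
dwelling 8: 3389 + 513 = 3902
dwelling 9: 3902 + 513 = 4415
dwelling 10: 4415 + 513 = 4928
dwelling 11: 4928 + 513 = 5441
dwelling 12: 5441 + 513 = 5954
dwelling 13: 5954 + 513 = 6467
dwelling 14: 6467 + 513 = 6980
dwelling 15: 6980 + 513 = 7493
dwelling 16: 7493 + 513 = 8006
dwelling 17: 8006 + 513 = 8519
dwelling 18: 8519 + 513 = 9032
dwelling 19: 9032 + 513 = 9545
dwelling 20: 9545 + 513 = 10058
dwelling 21: 10058 + 513 = 10571
dwelling 22: 10571 + 513 = 11084
dwelling 23: 11084 + 513 = 11597
dwelling 24: 11597 + 513 = 12110
dwelling 25: 12110 + 513 = 12623
dwelling 26: 12623 + 513 = 13136
dwelling 27: 13136 + 513 = 13649
dwelling 28: 13649 + 513 = 14162
dwelling 29: 14162 + 513 = 14675
dwelling 30: 14675 + 513 = 15188
dwelling 31: 15188 + 513 = 15701
dwelling 32: 15701 + 513 = 16214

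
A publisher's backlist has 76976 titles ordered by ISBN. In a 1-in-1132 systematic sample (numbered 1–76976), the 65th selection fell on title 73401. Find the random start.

953

k = 1132
r = 73401 − (65−1)×1132 = 73401 − 72448 = 953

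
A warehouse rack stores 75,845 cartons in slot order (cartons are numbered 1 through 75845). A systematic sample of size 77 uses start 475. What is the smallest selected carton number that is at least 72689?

73365

k = 75845/77 = 985
Steps past start: ⌈(72689 − 475)/985⌉ = ⌈72214/985⌉ = 74
Selected carton: 475 + 74×985 = 73365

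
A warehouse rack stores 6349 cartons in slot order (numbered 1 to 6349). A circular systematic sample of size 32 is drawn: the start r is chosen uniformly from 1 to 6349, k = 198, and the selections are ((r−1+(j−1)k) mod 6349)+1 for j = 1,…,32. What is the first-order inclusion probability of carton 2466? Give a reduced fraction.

For each position j, as r ranges over 1…6349 the j-th selection hits every carton exactly once, so carton 2466 is selected for exactly 32 of the 6349 starts.
Inclusion probability = 32/6349.

32/6349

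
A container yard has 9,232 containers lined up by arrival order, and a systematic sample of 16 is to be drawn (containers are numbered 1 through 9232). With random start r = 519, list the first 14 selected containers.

519, 1096, 1673, 2250, 2827, 3404, 3981, 4558, 5135, 5712, 6289, 6866, 7443, 8020

k = N/n = 9232/16 = 577
container 1: 519
container 2: 519 + 577 = 1096
container 3: 1096 + 577 = 1673
container 4: 1673 + 577 = 2250
container 5: 2250 + 577 = 2827
container 6: 2827 + 577 = 3404
container 7: 3404 + 577 = 3981
container 8: 3981 + 577 = 4558
container 9: 4558 + 577 = 5135
container 10: 5135 + 577 = 5712
container 11: 5712 + 577 = 6289
container 12: 6289 + 577 = 6866
container 13: 6866 + 577 = 7443
container 14: 7443 + 577 = 8020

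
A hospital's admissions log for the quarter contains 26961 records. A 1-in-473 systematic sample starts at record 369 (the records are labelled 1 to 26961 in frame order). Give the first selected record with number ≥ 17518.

k = 473
Steps past start: ⌈(17518 − 369)/473⌉ = ⌈17149/473⌉ = 37
Selected record: 369 + 37×473 = 17870

17870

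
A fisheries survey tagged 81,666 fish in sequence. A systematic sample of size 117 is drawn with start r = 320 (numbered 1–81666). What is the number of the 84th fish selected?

k = 81666/117 = 698
84th selection = r + (84−1)·k = 320 + 83×698 = 320 + 57934 = 58254

58254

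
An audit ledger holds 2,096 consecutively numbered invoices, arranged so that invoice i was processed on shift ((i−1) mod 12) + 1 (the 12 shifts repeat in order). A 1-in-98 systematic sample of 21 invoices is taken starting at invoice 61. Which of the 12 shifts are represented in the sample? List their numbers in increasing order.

Consecutive selections differ by k = 98, so their shift numbers differ by 98 mod 12 = 2.
gcd(98, 12) = 2, so the sample visits 12/2 = 6 distinct residues mod 12.
Start 61 is shift 1; the shifts hit are 1, 3, 5, 7, 9, 11.

1, 3, 5, 7, 9, 11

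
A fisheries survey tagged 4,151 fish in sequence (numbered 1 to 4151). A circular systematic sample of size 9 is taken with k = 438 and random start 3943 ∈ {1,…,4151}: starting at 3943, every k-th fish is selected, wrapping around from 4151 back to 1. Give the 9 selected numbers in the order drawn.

3943, 230, 668, 1106, 1544, 1982, 2420, 2858, 3296

Selection 1: 3943
Selection 2: 3943 + 438 = 4381 → 4381 − 4151 = 230
Selection 3: 230 + 438 = 668
Selection 4: 668 + 438 = 1106
Selection 5: 1106 + 438 = 1544
Selection 6: 1544 + 438 = 1982
Selection 7: 1982 + 438 = 2420
Selection 8: 2420 + 438 = 2858
Selection 9: 2858 + 438 = 3296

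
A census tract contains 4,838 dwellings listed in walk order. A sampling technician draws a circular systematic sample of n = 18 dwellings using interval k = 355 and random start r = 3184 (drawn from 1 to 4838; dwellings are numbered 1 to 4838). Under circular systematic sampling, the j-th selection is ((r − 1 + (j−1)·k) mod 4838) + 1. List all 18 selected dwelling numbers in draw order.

3184, 3539, 3894, 4249, 4604, 121, 476, 831, 1186, 1541, 1896, 2251, 2606, 2961, 3316, 3671, 4026, 4381

Selection 1: 3184
Selection 2: 3184 + 355 = 3539
Selection 3: 3539 + 355 = 3894
Selection 4: 3894 + 355 = 4249
Selection 5: 4249 + 355 = 4604
Selection 6: 4604 + 355 = 4959 → 4959 − 4838 = 121
Selection 7: 121 + 355 = 476
Selection 8: 476 + 355 = 831
Selection 9: 831 + 355 = 1186
Selection 10: 1186 + 355 = 1541
Selection 11: 1541 + 355 = 1896
Selection 12: 1896 + 355 = 2251
Selection 13: 2251 + 355 = 2606
Selection 14: 2606 + 355 = 2961
Selection 15: 2961 + 355 = 3316
Selection 16: 3316 + 355 = 3671
Selection 17: 3671 + 355 = 4026
Selection 18: 4026 + 355 = 4381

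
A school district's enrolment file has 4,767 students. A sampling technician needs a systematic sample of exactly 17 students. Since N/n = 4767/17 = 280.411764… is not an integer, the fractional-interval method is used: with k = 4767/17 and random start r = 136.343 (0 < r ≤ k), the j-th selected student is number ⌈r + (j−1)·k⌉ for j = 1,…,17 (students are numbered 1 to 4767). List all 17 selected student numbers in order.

137, 417, 698, 978, 1258, 1539, 1819, 2100, 2380, 2661, 2941, 3221, 3502, 3782, 4063, 4343, 4623

j=1: r + 0k = 136.343 → ⌈·⌉ = 137
j=2: r + 1k = 416.754764… → ⌈·⌉ = 417
j=3: r + 2k = 697.166529… → ⌈·⌉ = 698
j=4: r + 3k = 977.578294… → ⌈·⌉ = 978
j=5: r + 4k = 1257.990058… → ⌈·⌉ = 1258
j=6: r + 5k = 1538.401823… → ⌈·⌉ = 1539
j=7: r + 6k = 1818.813588… → ⌈·⌉ = 1819
j=8: r + 7k = 2099.225352… → ⌈·⌉ = 2100
j=9: r + 8k = 2379.637117… → ⌈·⌉ = 2380
j=10: r + 9k = 2660.048882… → ⌈·⌉ = 2661
j=11: r + 10k = 2940.460647… → ⌈·⌉ = 2941
j=12: r + 11k = 3220.872411… → ⌈·⌉ = 3221
j=13: r + 12k = 3501.284176… → ⌈·⌉ = 3502
j=14: r + 13k = 3781.695941… → ⌈·⌉ = 3782
j=15: r + 14k = 4062.107705… → ⌈·⌉ = 4063
j=16: r + 15k = 4342.519470… → ⌈·⌉ = 4343
j=17: r + 16k = 4622.931235… → ⌈·⌉ = 4623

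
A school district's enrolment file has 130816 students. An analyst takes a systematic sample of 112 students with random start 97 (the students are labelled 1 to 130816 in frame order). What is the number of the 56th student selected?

k = 130816/112 = 1168
56th selection = r + (56−1)·k = 97 + 55×1168 = 97 + 64240 = 64337

64337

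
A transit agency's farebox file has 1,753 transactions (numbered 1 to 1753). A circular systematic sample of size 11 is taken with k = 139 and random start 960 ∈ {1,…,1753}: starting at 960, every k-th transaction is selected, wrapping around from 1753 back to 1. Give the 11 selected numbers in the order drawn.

960, 1099, 1238, 1377, 1516, 1655, 41, 180, 319, 458, 597

Selection 1: 960
Selection 2: 960 + 139 = 1099
Selection 3: 1099 + 139 = 1238
Selection 4: 1238 + 139 = 1377
Selection 5: 1377 + 139 = 1516
Selection 6: 1516 + 139 = 1655
Selection 7: 1655 + 139 = 1794 → 1794 − 1753 = 41
Selection 8: 41 + 139 = 180
Selection 9: 180 + 139 = 319
Selection 10: 319 + 139 = 458
Selection 11: 458 + 139 = 597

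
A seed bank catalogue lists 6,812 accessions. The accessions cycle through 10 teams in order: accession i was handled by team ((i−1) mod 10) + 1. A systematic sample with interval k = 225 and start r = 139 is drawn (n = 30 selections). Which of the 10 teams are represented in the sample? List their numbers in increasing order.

4, 9

Consecutive selections differ by k = 225, so their team numbers differ by 225 mod 10 = 5.
gcd(225, 10) = 5, so the sample visits 10/5 = 2 distinct residues mod 10.
Start 139 is team 9; the teams hit are 4, 9.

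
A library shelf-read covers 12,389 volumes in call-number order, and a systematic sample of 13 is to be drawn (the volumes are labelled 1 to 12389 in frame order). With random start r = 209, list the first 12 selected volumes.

209, 1162, 2115, 3068, 4021, 4974, 5927, 6880, 7833, 8786, 9739, 10692

k = N/n = 12389/13 = 953
volume 1: 209
volume 2: 209 + 953 = 1162
volume 3: 1162 + 953 = 2115
volume 4: 2115 + 953 = 3068
volume 5: 3068 + 953 = 4021
volume 6: 4021 + 953 = 4974
volume 7: 4974 + 953 = 5927
volume 8: 5927 + 953 = 6880
volume 9: 6880 + 953 = 7833
volume 10: 7833 + 953 = 8786
volume 11: 8786 + 953 = 9739
volume 12: 9739 + 953 = 10692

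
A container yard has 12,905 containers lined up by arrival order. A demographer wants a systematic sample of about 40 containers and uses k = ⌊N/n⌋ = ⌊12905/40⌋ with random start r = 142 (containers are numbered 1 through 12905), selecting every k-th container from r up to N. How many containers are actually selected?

40

k = ⌊12905/40⌋ = 322
Achieved size = ⌊(12905 − 142)/322⌋ + 1 = ⌊12763/322⌋ + 1 = 39 + 1 = 40
(last selection: 142 + 39×322 = 12700 ≤ 12905; next would be 13022 > 12905)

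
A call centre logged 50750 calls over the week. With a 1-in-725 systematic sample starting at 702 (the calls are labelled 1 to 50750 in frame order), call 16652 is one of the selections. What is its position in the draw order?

23

k = 725
position = (16652 − 702)/725 + 1 = 15950/725 + 1 = 22 + 1 = 23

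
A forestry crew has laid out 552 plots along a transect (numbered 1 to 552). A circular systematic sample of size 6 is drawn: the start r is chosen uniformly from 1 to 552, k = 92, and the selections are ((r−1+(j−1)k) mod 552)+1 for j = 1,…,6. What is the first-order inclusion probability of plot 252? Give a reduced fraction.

For each position j, as r ranges over 1…552 the j-th selection hits every plot exactly once, so plot 252 is selected for exactly 6 of the 552 starts.
Inclusion probability = 6/552 = 1/92.

1/92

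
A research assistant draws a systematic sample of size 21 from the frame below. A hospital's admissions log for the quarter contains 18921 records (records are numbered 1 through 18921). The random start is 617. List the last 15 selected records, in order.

6023, 6924, 7825, 8726, 9627, 10528, 11429, 12330, 13231, 14132, 15033, 15934, 16835, 17736, 18637

k = N/n = 18921/21 = 901
7th selection = 617 + 6×901 = 6023
8th: 6023 + 901 = 6924
9th: 6924 + 901 = 7825
10th: 7825 + 901 = 8726
11th: 8726 + 901 = 9627
12th: 9627 + 901 = 10528
13th: 10528 + 901 = 11429
14th: 11429 + 901 = 12330
15th: 12330 + 901 = 13231
16th: 13231 + 901 = 14132
17th: 14132 + 901 = 15033
18th: 15033 + 901 = 15934
19th: 15934 + 901 = 16835
20th: 16835 + 901 = 17736
21st: 17736 + 901 = 18637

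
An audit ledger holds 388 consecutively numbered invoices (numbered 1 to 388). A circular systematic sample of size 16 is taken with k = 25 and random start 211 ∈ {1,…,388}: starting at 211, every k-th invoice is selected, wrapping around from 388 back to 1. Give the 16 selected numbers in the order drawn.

Selection 1: 211
Selection 2: 211 + 25 = 236
Selection 3: 236 + 25 = 261
Selection 4: 261 + 25 = 286
Selection 5: 286 + 25 = 311
Selection 6: 311 + 25 = 336
Selection 7: 336 + 25 = 361
Selection 8: 361 + 25 = 386
Selection 9: 386 + 25 = 411 → 411 − 388 = 23
Selection 10: 23 + 25 = 48
Selection 11: 48 + 25 = 73
Selection 12: 73 + 25 = 98
Selection 13: 98 + 25 = 123
Selection 14: 123 + 25 = 148
Selection 15: 148 + 25 = 173
Selection 16: 173 + 25 = 198

211, 236, 261, 286, 311, 336, 361, 386, 23, 48, 73, 98, 123, 148, 173, 198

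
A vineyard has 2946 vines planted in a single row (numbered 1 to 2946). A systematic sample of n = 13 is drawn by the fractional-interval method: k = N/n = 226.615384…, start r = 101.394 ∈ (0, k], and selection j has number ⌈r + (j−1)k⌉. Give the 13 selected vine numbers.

j=1: r + 0k = 101.394 → ⌈·⌉ = 102
j=2: r + 1k = 328.009384… → ⌈·⌉ = 329
j=3: r + 2k = 554.624769… → ⌈·⌉ = 555
j=4: r + 3k = 781.240153… → ⌈·⌉ = 782
j=5: r + 4k = 1007.855538… → ⌈·⌉ = 1008
j=6: r + 5k = 1234.470923… → ⌈·⌉ = 1235
j=7: r + 6k = 1461.086307… → ⌈·⌉ = 1462
j=8: r + 7k = 1687.701692… → ⌈·⌉ = 1688
j=9: r + 8k = 1914.317076… → ⌈·⌉ = 1915
j=10: r + 9k = 2140.932461… → ⌈·⌉ = 2141
j=11: r + 10k = 2367.547846… → ⌈·⌉ = 2368
j=12: r + 11k = 2594.163230… → ⌈·⌉ = 2595
j=13: r + 12k = 2820.778615… → ⌈·⌉ = 2821

102, 329, 555, 782, 1008, 1235, 1462, 1688, 1915, 2141, 2368, 2595, 2821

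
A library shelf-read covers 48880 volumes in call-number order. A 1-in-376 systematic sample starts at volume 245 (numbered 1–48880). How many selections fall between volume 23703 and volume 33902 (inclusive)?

27

k = 376
First selection ≥ 23703: 245 + ⌈(23703−245)/376⌉·376 = 245 + 63×376 = 23933
Last selection ≤ 33902: 245 + ⌊(33902−245)/376⌋·376 = 245 + 89×376 = 33709
Count = 89 − 63 + 1 = 27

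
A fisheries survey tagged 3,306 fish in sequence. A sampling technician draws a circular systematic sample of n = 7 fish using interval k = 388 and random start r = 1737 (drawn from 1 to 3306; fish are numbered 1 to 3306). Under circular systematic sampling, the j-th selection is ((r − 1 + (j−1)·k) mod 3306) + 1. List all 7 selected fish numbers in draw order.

1737, 2125, 2513, 2901, 3289, 371, 759

Selection 1: 1737
Selection 2: 1737 + 388 = 2125
Selection 3: 2125 + 388 = 2513
Selection 4: 2513 + 388 = 2901
Selection 5: 2901 + 388 = 3289
Selection 6: 3289 + 388 = 3677 → 3677 − 3306 = 371
Selection 7: 371 + 388 = 759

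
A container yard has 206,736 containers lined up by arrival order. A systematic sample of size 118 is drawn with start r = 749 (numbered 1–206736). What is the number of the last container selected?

k = 206736/118 = 1752
118th selection = r + (118−1)·k = 749 + 117×1752 = 749 + 204984 = 205733

205733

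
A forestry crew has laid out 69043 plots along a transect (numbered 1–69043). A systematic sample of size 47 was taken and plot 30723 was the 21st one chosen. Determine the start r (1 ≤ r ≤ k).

k = 69043/47 = 1469
r = 30723 − (21−1)×1469 = 30723 − 29380 = 1343

1343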